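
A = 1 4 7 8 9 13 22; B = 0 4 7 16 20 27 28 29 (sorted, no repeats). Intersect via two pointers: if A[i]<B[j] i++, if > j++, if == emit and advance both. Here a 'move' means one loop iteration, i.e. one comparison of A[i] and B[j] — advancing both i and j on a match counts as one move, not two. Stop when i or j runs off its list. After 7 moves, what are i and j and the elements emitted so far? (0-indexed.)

[i=0,j=0] 1>0 → j++
[i=0,j=1] 1<4 → i++
[i=1,j=1] 4==4 emit → i++,j++
[i=2,j=2] 7==7 emit → i++,j++
[i=3,j=3] 8<16 → i++
[i=4,j=3] 9<16 → i++
[i=5,j=3] 13<16 → i++

i=6, j=3, emitted=[4, 7]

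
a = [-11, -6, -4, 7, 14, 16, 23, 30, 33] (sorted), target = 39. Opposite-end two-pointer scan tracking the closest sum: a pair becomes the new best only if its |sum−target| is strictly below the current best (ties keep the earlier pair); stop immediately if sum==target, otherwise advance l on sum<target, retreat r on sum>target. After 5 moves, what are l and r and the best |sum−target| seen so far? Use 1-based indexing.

l=5, r=8, best |Δ|=1

l=1 r=9: -11+33=22 d=17 *, l++
l=2 r=9: -6+33=27 d=12 *, l++
l=3 r=9: -4+33=29 d=10 *, l++
l=4 r=9: 7+33=40 d=1 *, r--
l=4 r=8: 7+30=37 d=2, l++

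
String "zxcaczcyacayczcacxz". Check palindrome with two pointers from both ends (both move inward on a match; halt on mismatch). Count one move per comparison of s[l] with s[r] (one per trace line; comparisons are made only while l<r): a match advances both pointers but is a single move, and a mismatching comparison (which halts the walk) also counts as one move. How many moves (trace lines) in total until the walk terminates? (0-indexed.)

l=0 r=18: 'z'=='z', l++,r--
l=1 r=17: 'x'=='x', l++,r--
l=2 r=16: 'c'=='c', l++,r--
l=3 r=15: 'a'=='a', l++,r--
l=4 r=14: 'c'=='c', l++,r--
l=5 r=13: 'z'=='z', l++,r--
l=6 r=12: 'c'=='c', l++,r--
l=7 r=11: 'y'=='y', l++,r--
l=8 r=10: 'a'=='a', l++,r--

9 moves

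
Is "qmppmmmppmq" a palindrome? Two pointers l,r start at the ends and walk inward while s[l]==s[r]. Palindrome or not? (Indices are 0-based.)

[0,10] 'q'=='q' → l++,r--
[1,9] 'm'=='m' → l++,r--
[2,8] 'p'=='p' → l++,r--
[3,7] 'p'=='p' → l++,r--
[4,6] 'm'=='m' → l++,r--

palindrome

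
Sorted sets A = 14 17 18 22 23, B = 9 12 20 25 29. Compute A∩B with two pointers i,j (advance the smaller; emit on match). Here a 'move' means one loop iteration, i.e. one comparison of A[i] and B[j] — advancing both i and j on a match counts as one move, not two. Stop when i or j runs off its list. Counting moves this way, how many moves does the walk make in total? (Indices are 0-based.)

[i=0,j=0] 14>9 → j++
[i=0,j=1] 14>12 → j++
[i=0,j=2] 14<20 → i++
[i=1,j=2] 17<20 → i++
[i=2,j=2] 18<20 → i++
[i=3,j=2] 22>20 → j++
[i=3,j=3] 22<25 → i++
[i=4,j=3] 23<25 → i++

8 moves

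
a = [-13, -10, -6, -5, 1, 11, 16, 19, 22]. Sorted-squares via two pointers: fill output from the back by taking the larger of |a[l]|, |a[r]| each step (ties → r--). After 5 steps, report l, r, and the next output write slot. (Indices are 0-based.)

l=0 r=8: |-13|<=|22| out[8]=484, r--
l=0 r=7: |-13|<=|19| out[7]=361, r--
l=0 r=6: |-13|<=|16| out[6]=256, r--
l=0 r=5: |-13|>|11| out[5]=169, l++
l=1 r=5: |-10|<=|11| out[4]=121, r--

l=1, r=4, next write slot=3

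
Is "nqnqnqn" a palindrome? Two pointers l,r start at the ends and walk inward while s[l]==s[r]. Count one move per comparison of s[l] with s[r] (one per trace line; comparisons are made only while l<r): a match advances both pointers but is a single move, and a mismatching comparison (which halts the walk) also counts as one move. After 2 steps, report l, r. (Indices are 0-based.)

l=2, r=4

[0,6] 'n'=='n' → l++,r--
[1,5] 'q'=='q' → l++,r--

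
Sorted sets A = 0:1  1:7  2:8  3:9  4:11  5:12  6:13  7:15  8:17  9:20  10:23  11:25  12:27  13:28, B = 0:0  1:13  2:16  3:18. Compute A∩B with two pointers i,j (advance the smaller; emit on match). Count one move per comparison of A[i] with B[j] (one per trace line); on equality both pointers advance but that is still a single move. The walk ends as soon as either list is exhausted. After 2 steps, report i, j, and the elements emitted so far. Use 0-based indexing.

[i=0,j=0] 1>0 → j++
[i=0,j=1] 1<13 → i++

i=1, j=1, emitted=[]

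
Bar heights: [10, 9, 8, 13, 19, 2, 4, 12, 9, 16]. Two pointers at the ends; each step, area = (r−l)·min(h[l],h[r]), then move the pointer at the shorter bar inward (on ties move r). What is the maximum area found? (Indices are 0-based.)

max area = 90

[0,9] min(10,16)*9=90 best=90 * → l++
[1,9] min(9,16)*8=72 best=90 → l++
[2,9] min(8,16)*7=56 best=90 → l++
[3,9] min(13,16)*6=78 best=90 → l++
[4,9] min(19,16)*5=80 best=90 → r--
[4,8] min(19,9)*4=36 best=90 → r--
[4,7] min(19,12)*3=36 best=90 → r--
[4,6] min(19,4)*2=8 best=90 → r--
[4,5] min(19,2)*1=2 best=90 → r--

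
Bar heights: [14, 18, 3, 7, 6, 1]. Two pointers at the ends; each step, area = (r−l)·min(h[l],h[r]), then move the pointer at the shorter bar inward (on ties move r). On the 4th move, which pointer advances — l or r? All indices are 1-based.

[1,6] min(14,1)*5=5 best=5 * → r--
[1,5] min(14,6)*4=24 best=24 * → r--
[1,4] min(14,7)*3=21 best=24 → r--
[1,3] min(14,3)*2=6 best=24 → r--

r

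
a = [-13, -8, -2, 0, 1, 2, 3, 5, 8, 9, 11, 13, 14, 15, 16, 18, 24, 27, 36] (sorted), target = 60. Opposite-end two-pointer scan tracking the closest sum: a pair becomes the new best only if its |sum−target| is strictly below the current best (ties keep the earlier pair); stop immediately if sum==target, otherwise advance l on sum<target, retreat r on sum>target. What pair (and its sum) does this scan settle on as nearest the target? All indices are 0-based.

[0,18] -13+36=23 d=37 * → l++
[1,18] -8+36=28 d=32 * → l++
[2,18] -2+36=34 d=26 * → l++
[3,18] 0+36=36 d=24 * → l++
[4,18] 1+36=37 d=23 * → l++
[5,18] 2+36=38 d=22 * → l++
[6,18] 3+36=39 d=21 * → l++
[7,18] 5+36=41 d=19 * → l++
[8,18] 8+36=44 d=16 * → l++
[9,18] 9+36=45 d=15 * → l++
[10,18] 11+36=47 d=13 * → l++
[11,18] 13+36=49 d=11 * → l++
[12,18] 14+36=50 d=10 * → l++
[13,18] 15+36=51 d=9 * → l++
[14,18] 16+36=52 d=8 * → l++
[15,18] 18+36=54 d=6 * → l++
[16,18] 24+36=60 d=0 * → stop

pair (24, 36) with sum 60 (|Δ|=0)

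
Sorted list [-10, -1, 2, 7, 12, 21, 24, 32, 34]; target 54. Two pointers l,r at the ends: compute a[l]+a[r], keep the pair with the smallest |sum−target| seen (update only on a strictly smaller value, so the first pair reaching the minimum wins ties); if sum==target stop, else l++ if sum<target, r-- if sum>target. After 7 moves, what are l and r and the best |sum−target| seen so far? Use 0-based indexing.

l=6, r=7, best |Δ|=1

l=0 r=8: -10+34=24 d=30 *, l++
l=1 r=8: -1+34=33 d=21 *, l++
l=2 r=8: 2+34=36 d=18 *, l++
l=3 r=8: 7+34=41 d=13 *, l++
l=4 r=8: 12+34=46 d=8 *, l++
l=5 r=8: 21+34=55 d=1 *, r--
l=5 r=7: 21+32=53 d=1, l++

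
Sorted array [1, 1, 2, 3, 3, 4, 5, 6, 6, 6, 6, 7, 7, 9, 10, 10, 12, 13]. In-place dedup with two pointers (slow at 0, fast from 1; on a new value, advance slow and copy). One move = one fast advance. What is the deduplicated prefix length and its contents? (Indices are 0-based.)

length 11; prefix = [1, 2, 3, 4, 5, 6, 7, 9, 10, 12, 13]

(s=0,f=1) a[fast]=1=a[slow] dup → fast++
(s=0,f=2) a[fast]=2≠a[slow]=1 write a[1]=2 → slow++,fast++
(s=1,f=3) a[fast]=3≠a[slow]=2 write a[2]=3 → slow++,fast++
(s=2,f=4) a[fast]=3=a[slow] dup → fast++
(s=2,f=5) a[fast]=4≠a[slow]=3 write a[3]=4 → slow++,fast++
(s=3,f=6) a[fast]=5≠a[slow]=4 write a[4]=5 → slow++,fast++
(s=4,f=7) a[fast]=6≠a[slow]=5 write a[5]=6 → slow++,fast++
(s=5,f=8) a[fast]=6=a[slow] dup → fast++
(s=5,f=9) a[fast]=6=a[slow] dup → fast++
(s=5,f=10) a[fast]=6=a[slow] dup → fast++
(s=5,f=11) a[fast]=7≠a[slow]=6 write a[6]=7 → slow++,fast++
(s=6,f=12) a[fast]=7=a[slow] dup → fast++
(s=6,f=13) a[fast]=9≠a[slow]=7 write a[7]=9 → slow++,fast++
(s=7,f=14) a[fast]=10≠a[slow]=9 write a[8]=10 → slow++,fast++
(s=8,f=15) a[fast]=10=a[slow] dup → fast++
(s=8,f=16) a[fast]=12≠a[slow]=10 write a[9]=12 → slow++,fast++
(s=9,f=17) a[fast]=13≠a[slow]=12 write a[10]=13 → slow++,fast++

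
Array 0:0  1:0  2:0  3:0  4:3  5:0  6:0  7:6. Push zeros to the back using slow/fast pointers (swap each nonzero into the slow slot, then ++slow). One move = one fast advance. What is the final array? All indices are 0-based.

[3, 6, 0, 0, 0, 0, 0, 0]

(s=0,f=0) a[fast]=0 → fast++
(s=0,f=1) a[fast]=0 → fast++
(s=0,f=2) a[fast]=0 → fast++
(s=0,f=3) a[fast]=0 → fast++
(s=0,f=4) a[fast]=3≠0 swap→a[0]=3 → slow++,fast++
(s=1,f=5) a[fast]=0 → fast++
(s=1,f=6) a[fast]=0 → fast++
(s=1,f=7) a[fast]=6≠0 swap→a[1]=6 → slow++,fast++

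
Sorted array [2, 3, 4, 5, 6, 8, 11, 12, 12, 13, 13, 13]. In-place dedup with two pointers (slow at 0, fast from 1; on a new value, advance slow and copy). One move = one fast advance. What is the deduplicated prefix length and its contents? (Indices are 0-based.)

slow=0 fast=1: a[fast]=3≠a[slow]=2 write a[1]=3, slow++,fast++
slow=1 fast=2: a[fast]=4≠a[slow]=3 write a[2]=4, slow++,fast++
slow=2 fast=3: a[fast]=5≠a[slow]=4 write a[3]=5, slow++,fast++
slow=3 fast=4: a[fast]=6≠a[slow]=5 write a[4]=6, slow++,fast++
slow=4 fast=5: a[fast]=8≠a[slow]=6 write a[5]=8, slow++,fast++
slow=5 fast=6: a[fast]=11≠a[slow]=8 write a[6]=11, slow++,fast++
slow=6 fast=7: a[fast]=12≠a[slow]=11 write a[7]=12, slow++,fast++
slow=7 fast=8: a[fast]=12=a[slow] dup, fast++
slow=7 fast=9: a[fast]=13≠a[slow]=12 write a[8]=13, slow++,fast++
slow=8 fast=10: a[fast]=13=a[slow] dup, fast++
slow=8 fast=11: a[fast]=13=a[slow] dup, fast++

length 9; prefix = [2, 3, 4, 5, 6, 8, 11, 12, 13]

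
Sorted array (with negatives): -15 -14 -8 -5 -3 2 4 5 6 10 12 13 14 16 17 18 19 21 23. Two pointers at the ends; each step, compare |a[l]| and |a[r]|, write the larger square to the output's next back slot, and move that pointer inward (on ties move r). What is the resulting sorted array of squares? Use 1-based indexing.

[4, 9, 16, 25, 25, 36, 64, 100, 144, 169, 196, 196, 225, 256, 289, 324, 361, 441, 529]

[1,19] |-15|<=|23| out[19]=529 → r--
[1,18] |-15|<=|21| out[18]=441 → r--
[1,17] |-15|<=|19| out[17]=361 → r--
[1,16] |-15|<=|18| out[16]=324 → r--
[1,15] |-15|<=|17| out[15]=289 → r--
[1,14] |-15|<=|16| out[14]=256 → r--
[1,13] |-15|>|14| out[13]=225 → l++
[2,13] |-14|<=|14| out[12]=196 → r--
[2,12] |-14|>|13| out[11]=196 → l++
[3,12] |-8|<=|13| out[10]=169 → r--
[3,11] |-8|<=|12| out[9]=144 → r--
[3,10] |-8|<=|10| out[8]=100 → r--
[3,9] |-8|>|6| out[7]=64 → l++
[4,9] |-5|<=|6| out[6]=36 → r--
[4,8] |-5|<=|5| out[5]=25 → r--
[4,7] |-5|>|4| out[4]=25 → l++
[5,7] |-3|<=|4| out[3]=16 → r--
[5,6] |-3|>|2| out[2]=9 → l++
[6,6] |2|<=|2| out[1]=4 → r--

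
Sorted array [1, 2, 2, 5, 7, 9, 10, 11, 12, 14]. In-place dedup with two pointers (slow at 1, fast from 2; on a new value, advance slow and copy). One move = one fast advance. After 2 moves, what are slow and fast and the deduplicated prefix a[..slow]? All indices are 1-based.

slow=1 fast=2: a[fast]=2≠a[slow]=1 write a[2]=2, slow++,fast++
slow=2 fast=3: a[fast]=2=a[slow] dup, fast++

slow=2, fast=4, prefix=[1, 2]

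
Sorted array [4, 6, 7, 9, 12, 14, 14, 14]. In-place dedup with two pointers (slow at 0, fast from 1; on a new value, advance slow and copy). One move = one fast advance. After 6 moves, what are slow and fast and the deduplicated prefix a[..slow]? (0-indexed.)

slow=5, fast=7, prefix=[4, 6, 7, 9, 12, 14]

slow=0 fast=1: a[fast]=6≠a[slow]=4 write a[1]=6, slow++,fast++
slow=1 fast=2: a[fast]=7≠a[slow]=6 write a[2]=7, slow++,fast++
slow=2 fast=3: a[fast]=9≠a[slow]=7 write a[3]=9, slow++,fast++
slow=3 fast=4: a[fast]=12≠a[slow]=9 write a[4]=12, slow++,fast++
slow=4 fast=5: a[fast]=14≠a[slow]=12 write a[5]=14, slow++,fast++
slow=5 fast=6: a[fast]=14=a[slow] dup, fast++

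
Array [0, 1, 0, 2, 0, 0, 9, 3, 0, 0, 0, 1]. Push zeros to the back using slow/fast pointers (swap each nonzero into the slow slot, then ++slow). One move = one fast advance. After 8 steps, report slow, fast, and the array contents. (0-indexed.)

slow=4, fast=8, a=[1, 2, 9, 3, 0, 0, 0, 0, 0, 0, 0, 1]

(s=0,f=0) a[fast]=0 → fast++
(s=0,f=1) a[fast]=1≠0 swap→a[0]=1 → slow++,fast++
(s=1,f=2) a[fast]=0 → fast++
(s=1,f=3) a[fast]=2≠0 swap→a[1]=2 → slow++,fast++
(s=2,f=4) a[fast]=0 → fast++
(s=2,f=5) a[fast]=0 → fast++
(s=2,f=6) a[fast]=9≠0 swap→a[2]=9 → slow++,fast++
(s=3,f=7) a[fast]=3≠0 swap→a[3]=3 → slow++,fast++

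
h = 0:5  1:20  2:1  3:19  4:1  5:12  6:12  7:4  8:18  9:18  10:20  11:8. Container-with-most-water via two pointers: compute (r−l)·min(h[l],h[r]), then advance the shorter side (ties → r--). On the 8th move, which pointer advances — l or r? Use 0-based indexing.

l=0 r=11: min(5,8)*11=55 best=55 *, l++
l=1 r=11: min(20,8)*10=80 best=80 *, r--
l=1 r=10: min(20,20)*9=180 best=180 *, r--
l=1 r=9: min(20,18)*8=144 best=180, r--
l=1 r=8: min(20,18)*7=126 best=180, r--
l=1 r=7: min(20,4)*6=24 best=180, r--
l=1 r=6: min(20,12)*5=60 best=180, r--
l=1 r=5: min(20,12)*4=48 best=180, r--

r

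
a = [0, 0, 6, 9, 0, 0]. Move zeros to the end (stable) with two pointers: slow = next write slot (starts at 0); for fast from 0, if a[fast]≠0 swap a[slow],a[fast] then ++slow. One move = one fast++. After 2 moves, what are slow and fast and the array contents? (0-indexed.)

slow=0 fast=0: a[fast]=0, fast++
slow=0 fast=1: a[fast]=0, fast++

slow=0, fast=2, a=[0, 0, 6, 9, 0, 0]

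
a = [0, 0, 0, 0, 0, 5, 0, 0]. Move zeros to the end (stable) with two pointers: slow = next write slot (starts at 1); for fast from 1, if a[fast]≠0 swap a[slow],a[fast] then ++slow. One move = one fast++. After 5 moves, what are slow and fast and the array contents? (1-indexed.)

(s=1,f=1) a[fast]=0 → fast++
(s=1,f=2) a[fast]=0 → fast++
(s=1,f=3) a[fast]=0 → fast++
(s=1,f=4) a[fast]=0 → fast++
(s=1,f=5) a[fast]=0 → fast++

slow=1, fast=6, a=[0, 0, 0, 0, 0, 5, 0, 0]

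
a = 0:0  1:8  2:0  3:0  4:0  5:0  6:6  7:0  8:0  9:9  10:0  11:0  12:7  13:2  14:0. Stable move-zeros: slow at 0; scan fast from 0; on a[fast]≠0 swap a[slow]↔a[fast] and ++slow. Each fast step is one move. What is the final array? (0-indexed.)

(s=0,f=0) a[fast]=0 → fast++
(s=0,f=1) a[fast]=8≠0 swap→a[0]=8 → slow++,fast++
(s=1,f=2) a[fast]=0 → fast++
(s=1,f=3) a[fast]=0 → fast++
(s=1,f=4) a[fast]=0 → fast++
(s=1,f=5) a[fast]=0 → fast++
(s=1,f=6) a[fast]=6≠0 swap→a[1]=6 → slow++,fast++
(s=2,f=7) a[fast]=0 → fast++
(s=2,f=8) a[fast]=0 → fast++
(s=2,f=9) a[fast]=9≠0 swap→a[2]=9 → slow++,fast++
(s=3,f=10) a[fast]=0 → fast++
(s=3,f=11) a[fast]=0 → fast++
(s=3,f=12) a[fast]=7≠0 swap→a[3]=7 → slow++,fast++
(s=4,f=13) a[fast]=2≠0 swap→a[4]=2 → slow++,fast++
(s=5,f=14) a[fast]=0 → fast++

[8, 6, 9, 7, 2, 0, 0, 0, 0, 0, 0, 0, 0, 0, 0]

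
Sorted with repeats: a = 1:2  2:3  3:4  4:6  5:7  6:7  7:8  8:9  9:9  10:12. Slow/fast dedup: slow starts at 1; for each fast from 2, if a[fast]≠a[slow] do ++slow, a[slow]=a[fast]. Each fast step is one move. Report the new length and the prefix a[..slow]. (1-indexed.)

length 8; prefix = [2, 3, 4, 6, 7, 8, 9, 12]

(s=1,f=2) a[fast]=3≠a[slow]=2 write a[2]=3 → slow++,fast++
(s=2,f=3) a[fast]=4≠a[slow]=3 write a[3]=4 → slow++,fast++
(s=3,f=4) a[fast]=6≠a[slow]=4 write a[4]=6 → slow++,fast++
(s=4,f=5) a[fast]=7≠a[slow]=6 write a[5]=7 → slow++,fast++
(s=5,f=6) a[fast]=7=a[slow] dup → fast++
(s=5,f=7) a[fast]=8≠a[slow]=7 write a[6]=8 → slow++,fast++
(s=6,f=8) a[fast]=9≠a[slow]=8 write a[7]=9 → slow++,fast++
(s=7,f=9) a[fast]=9=a[slow] dup → fast++
(s=7,f=10) a[fast]=12≠a[slow]=9 write a[8]=12 → slow++,fast++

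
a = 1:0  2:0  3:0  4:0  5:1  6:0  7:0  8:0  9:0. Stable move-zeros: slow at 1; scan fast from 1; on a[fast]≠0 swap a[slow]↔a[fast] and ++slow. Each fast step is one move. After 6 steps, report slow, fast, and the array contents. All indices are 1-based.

(s=1,f=1) a[fast]=0 → fast++
(s=1,f=2) a[fast]=0 → fast++
(s=1,f=3) a[fast]=0 → fast++
(s=1,f=4) a[fast]=0 → fast++
(s=1,f=5) a[fast]=1≠0 swap→a[1]=1 → slow++,fast++
(s=2,f=6) a[fast]=0 → fast++

slow=2, fast=7, a=[1, 0, 0, 0, 0, 0, 0, 0, 0]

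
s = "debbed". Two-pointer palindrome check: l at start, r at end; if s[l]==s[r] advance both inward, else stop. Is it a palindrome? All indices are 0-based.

[0,5] 'd'=='d' → l++,r--
[1,4] 'e'=='e' → l++,r--
[2,3] 'b'=='b' → l++,r--

palindrome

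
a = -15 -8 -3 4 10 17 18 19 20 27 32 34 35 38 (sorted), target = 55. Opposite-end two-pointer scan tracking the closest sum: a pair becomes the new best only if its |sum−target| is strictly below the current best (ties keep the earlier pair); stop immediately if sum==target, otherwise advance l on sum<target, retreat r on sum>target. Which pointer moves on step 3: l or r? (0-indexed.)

l

l=0 r=13: -15+38=23 d=32 *, l++
l=1 r=13: -8+38=30 d=25 *, l++
l=2 r=13: -3+38=35 d=20 *, l++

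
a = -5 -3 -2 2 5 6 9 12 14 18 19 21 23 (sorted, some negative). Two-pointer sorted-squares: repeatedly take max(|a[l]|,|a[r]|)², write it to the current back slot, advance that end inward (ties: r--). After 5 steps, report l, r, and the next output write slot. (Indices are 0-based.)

l=0, r=7, next write slot=7

l=0 r=12: |-5|<=|23| out[12]=529, r--
l=0 r=11: |-5|<=|21| out[11]=441, r--
l=0 r=10: |-5|<=|19| out[10]=361, r--
l=0 r=9: |-5|<=|18| out[9]=324, r--
l=0 r=8: |-5|<=|14| out[8]=196, r--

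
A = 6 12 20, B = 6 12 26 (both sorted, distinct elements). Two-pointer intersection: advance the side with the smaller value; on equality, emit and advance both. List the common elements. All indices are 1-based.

intersection = [6, 12]

[i=1,j=1] 6==6 emit → i++,j++
[i=2,j=2] 12==12 emit → i++,j++
[i=3,j=3] 20<26 → i++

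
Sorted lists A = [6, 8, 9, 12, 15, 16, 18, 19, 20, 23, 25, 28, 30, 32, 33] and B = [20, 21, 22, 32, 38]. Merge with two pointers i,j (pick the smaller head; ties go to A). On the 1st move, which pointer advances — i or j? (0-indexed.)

[i=0,j=0] A[i]=6<=B[j]=20 take 6 → i++

i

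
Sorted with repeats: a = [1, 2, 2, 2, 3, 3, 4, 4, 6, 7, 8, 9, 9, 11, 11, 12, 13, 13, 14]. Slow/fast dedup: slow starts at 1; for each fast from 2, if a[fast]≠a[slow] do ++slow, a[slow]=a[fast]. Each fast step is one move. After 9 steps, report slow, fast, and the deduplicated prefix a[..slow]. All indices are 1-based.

(s=1,f=2) a[fast]=2≠a[slow]=1 write a[2]=2 → slow++,fast++
(s=2,f=3) a[fast]=2=a[slow] dup → fast++
(s=2,f=4) a[fast]=2=a[slow] dup → fast++
(s=2,f=5) a[fast]=3≠a[slow]=2 write a[3]=3 → slow++,fast++
(s=3,f=6) a[fast]=3=a[slow] dup → fast++
(s=3,f=7) a[fast]=4≠a[slow]=3 write a[4]=4 → slow++,fast++
(s=4,f=8) a[fast]=4=a[slow] dup → fast++
(s=4,f=9) a[fast]=6≠a[slow]=4 write a[5]=6 → slow++,fast++
(s=5,f=10) a[fast]=7≠a[slow]=6 write a[6]=7 → slow++,fast++

slow=6, fast=11, prefix=[1, 2, 3, 4, 6, 7]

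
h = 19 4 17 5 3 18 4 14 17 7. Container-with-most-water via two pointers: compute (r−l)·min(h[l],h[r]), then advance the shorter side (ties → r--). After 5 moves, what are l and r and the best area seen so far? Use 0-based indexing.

l=0 r=9: min(19,7)*9=63 best=63 *, r--
l=0 r=8: min(19,17)*8=136 best=136 *, r--
l=0 r=7: min(19,14)*7=98 best=136, r--
l=0 r=6: min(19,4)*6=24 best=136, r--
l=0 r=5: min(19,18)*5=90 best=136, r--

l=0, r=4, best area=136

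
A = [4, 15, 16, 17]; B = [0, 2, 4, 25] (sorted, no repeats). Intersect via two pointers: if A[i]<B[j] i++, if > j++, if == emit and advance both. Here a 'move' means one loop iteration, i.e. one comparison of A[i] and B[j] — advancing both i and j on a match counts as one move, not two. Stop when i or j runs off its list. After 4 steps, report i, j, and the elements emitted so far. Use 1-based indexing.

[i=1,j=1] 4>0 → j++
[i=1,j=2] 4>2 → j++
[i=1,j=3] 4==4 emit → i++,j++
[i=2,j=4] 15<25 → i++

i=3, j=4, emitted=[4]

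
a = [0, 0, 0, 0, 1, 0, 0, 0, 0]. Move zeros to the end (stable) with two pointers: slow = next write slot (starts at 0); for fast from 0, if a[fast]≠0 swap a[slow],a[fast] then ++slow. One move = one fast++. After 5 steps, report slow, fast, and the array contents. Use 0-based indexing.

(s=0,f=0) a[fast]=0 → fast++
(s=0,f=1) a[fast]=0 → fast++
(s=0,f=2) a[fast]=0 → fast++
(s=0,f=3) a[fast]=0 → fast++
(s=0,f=4) a[fast]=1≠0 swap→a[0]=1 → slow++,fast++

slow=1, fast=5, a=[1, 0, 0, 0, 0, 0, 0, 0, 0]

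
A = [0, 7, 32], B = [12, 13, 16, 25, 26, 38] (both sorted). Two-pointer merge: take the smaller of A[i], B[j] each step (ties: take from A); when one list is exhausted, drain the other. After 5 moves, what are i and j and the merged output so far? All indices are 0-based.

i=2, j=3, merged so far=[0, 7, 12, 13, 16]

i=0 j=0: A[i]=0<=B[j]=12 take 0, i++
i=1 j=0: A[i]=7<=B[j]=12 take 7, i++
i=2 j=0: A[i]=32>B[j]=12 take 12, j++
i=2 j=1: A[i]=32>B[j]=13 take 13, j++
i=2 j=2: A[i]=32>B[j]=16 take 16, j++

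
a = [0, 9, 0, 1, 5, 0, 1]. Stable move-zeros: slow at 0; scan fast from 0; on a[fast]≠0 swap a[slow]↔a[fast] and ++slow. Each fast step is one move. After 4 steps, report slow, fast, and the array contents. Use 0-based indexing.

slow=2, fast=4, a=[9, 1, 0, 0, 5, 0, 1]

slow=0 fast=0: a[fast]=0, fast++
slow=0 fast=1: a[fast]=9≠0 swap→a[0]=9, slow++,fast++
slow=1 fast=2: a[fast]=0, fast++
slow=1 fast=3: a[fast]=1≠0 swap→a[1]=1, slow++,fast++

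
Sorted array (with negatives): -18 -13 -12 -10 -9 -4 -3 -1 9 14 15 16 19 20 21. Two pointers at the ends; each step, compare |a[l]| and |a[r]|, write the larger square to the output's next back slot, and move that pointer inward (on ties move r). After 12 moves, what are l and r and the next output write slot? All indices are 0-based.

l=0 r=14: |-18|<=|21| out[14]=441, r--
l=0 r=13: |-18|<=|20| out[13]=400, r--
l=0 r=12: |-18|<=|19| out[12]=361, r--
l=0 r=11: |-18|>|16| out[11]=324, l++
l=1 r=11: |-13|<=|16| out[10]=256, r--
l=1 r=10: |-13|<=|15| out[9]=225, r--
l=1 r=9: |-13|<=|14| out[8]=196, r--
l=1 r=8: |-13|>|9| out[7]=169, l++
l=2 r=8: |-12|>|9| out[6]=144, l++
l=3 r=8: |-10|>|9| out[5]=100, l++
l=4 r=8: |-9|<=|9| out[4]=81, r--
l=4 r=7: |-9|>|-1| out[3]=81, l++

l=5, r=7, next write slot=2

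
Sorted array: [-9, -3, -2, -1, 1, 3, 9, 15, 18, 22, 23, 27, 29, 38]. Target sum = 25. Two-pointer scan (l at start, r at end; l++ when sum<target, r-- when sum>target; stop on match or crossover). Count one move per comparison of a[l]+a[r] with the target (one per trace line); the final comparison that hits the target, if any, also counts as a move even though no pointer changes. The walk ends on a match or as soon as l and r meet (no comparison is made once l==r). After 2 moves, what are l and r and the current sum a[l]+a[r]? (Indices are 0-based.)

l=1, r=12, sum=26

l=0 r=13: -9+38=29 >25, r--
l=0 r=12: -9+29=20 <25, l++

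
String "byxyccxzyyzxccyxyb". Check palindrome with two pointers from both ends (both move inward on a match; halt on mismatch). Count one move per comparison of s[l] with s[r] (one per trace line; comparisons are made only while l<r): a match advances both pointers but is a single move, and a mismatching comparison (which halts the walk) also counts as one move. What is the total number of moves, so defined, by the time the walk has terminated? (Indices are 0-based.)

l=0 r=17: 'b'=='b', l++,r--
l=1 r=16: 'y'=='y', l++,r--
l=2 r=15: 'x'=='x', l++,r--
l=3 r=14: 'y'=='y', l++,r--
l=4 r=13: 'c'=='c', l++,r--
l=5 r=12: 'c'=='c', l++,r--
l=6 r=11: 'x'=='x', l++,r--
l=7 r=10: 'z'=='z', l++,r--
l=8 r=9: 'y'=='y', l++,r--

9 moves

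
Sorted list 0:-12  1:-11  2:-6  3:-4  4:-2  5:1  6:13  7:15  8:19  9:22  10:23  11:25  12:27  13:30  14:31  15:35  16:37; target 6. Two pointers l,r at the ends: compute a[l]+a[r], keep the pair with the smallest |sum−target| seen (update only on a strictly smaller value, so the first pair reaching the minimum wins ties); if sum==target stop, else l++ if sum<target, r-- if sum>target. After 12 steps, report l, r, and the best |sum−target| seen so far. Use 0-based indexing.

l=2, r=6, best |Δ|=1

l=0 r=16: -12+37=25 d=19 *, r--
l=0 r=15: -12+35=23 d=17 *, r--
l=0 r=14: -12+31=19 d=13 *, r--
l=0 r=13: -12+30=18 d=12 *, r--
l=0 r=12: -12+27=15 d=9 *, r--
l=0 r=11: -12+25=13 d=7 *, r--
l=0 r=10: -12+23=11 d=5 *, r--
l=0 r=9: -12+22=10 d=4 *, r--
l=0 r=8: -12+19=7 d=1 *, r--
l=0 r=7: -12+15=3 d=3, l++
l=1 r=7: -11+15=4 d=2, l++
l=2 r=7: -6+15=9 d=3, r--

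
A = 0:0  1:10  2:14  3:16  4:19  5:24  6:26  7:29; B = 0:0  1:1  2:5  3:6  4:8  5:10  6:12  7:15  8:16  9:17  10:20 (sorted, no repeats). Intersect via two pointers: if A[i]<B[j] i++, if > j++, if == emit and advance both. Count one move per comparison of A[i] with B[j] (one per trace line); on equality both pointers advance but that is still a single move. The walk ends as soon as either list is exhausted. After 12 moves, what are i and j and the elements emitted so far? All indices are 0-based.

i=5, j=10, emitted=[0, 10, 16]

i=0 j=0: 0==0 emit, i++,j++
i=1 j=1: 10>1, j++
i=1 j=2: 10>5, j++
i=1 j=3: 10>6, j++
i=1 j=4: 10>8, j++
i=1 j=5: 10==10 emit, i++,j++
i=2 j=6: 14>12, j++
i=2 j=7: 14<15, i++
i=3 j=7: 16>15, j++
i=3 j=8: 16==16 emit, i++,j++
i=4 j=9: 19>17, j++
i=4 j=10: 19<20, i++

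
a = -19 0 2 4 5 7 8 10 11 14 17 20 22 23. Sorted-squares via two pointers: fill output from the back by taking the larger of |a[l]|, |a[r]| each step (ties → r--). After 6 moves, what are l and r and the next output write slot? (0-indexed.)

l=1, r=8, next write slot=7

l=0 r=13: |-19|<=|23| out[13]=529, r--
l=0 r=12: |-19|<=|22| out[12]=484, r--
l=0 r=11: |-19|<=|20| out[11]=400, r--
l=0 r=10: |-19|>|17| out[10]=361, l++
l=1 r=10: |0|<=|17| out[9]=289, r--
l=1 r=9: |0|<=|14| out[8]=196, r--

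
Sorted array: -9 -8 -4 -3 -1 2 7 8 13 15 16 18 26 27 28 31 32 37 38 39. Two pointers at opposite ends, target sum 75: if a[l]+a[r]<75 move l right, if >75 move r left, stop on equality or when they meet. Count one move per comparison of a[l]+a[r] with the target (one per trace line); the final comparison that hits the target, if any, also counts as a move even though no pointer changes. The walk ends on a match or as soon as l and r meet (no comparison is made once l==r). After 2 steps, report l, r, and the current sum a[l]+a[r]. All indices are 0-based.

l=0 r=19: -9+39=30 <75, l++
l=1 r=19: -8+39=31 <75, l++

l=2, r=19, sum=35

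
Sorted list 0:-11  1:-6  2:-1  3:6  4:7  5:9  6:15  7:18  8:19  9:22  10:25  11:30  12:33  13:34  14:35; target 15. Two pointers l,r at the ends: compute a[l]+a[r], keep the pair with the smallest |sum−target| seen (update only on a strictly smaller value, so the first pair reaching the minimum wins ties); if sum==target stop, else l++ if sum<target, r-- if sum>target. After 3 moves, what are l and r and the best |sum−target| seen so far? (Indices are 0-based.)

l=0, r=11, best |Δ|=7

l=0 r=14: -11+35=24 d=9 *, r--
l=0 r=13: -11+34=23 d=8 *, r--
l=0 r=12: -11+33=22 d=7 *, r--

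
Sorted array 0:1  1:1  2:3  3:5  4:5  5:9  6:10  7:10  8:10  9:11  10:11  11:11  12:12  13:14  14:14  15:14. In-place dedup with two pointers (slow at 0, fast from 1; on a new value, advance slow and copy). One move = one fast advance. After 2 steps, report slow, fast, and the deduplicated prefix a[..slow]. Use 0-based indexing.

(s=0,f=1) a[fast]=1=a[slow] dup → fast++
(s=0,f=2) a[fast]=3≠a[slow]=1 write a[1]=3 → slow++,fast++

slow=1, fast=3, prefix=[1, 3]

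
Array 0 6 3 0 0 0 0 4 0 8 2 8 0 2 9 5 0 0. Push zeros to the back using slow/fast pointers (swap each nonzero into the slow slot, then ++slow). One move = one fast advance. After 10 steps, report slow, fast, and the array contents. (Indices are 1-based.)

slow=5, fast=11, a=[6, 3, 4, 8, 0, 0, 0, 0, 0, 0, 2, 8, 0, 2, 9, 5, 0, 0]

(s=1,f=1) a[fast]=0 → fast++
(s=1,f=2) a[fast]=6≠0 swap→a[1]=6 → slow++,fast++
(s=2,f=3) a[fast]=3≠0 swap→a[2]=3 → slow++,fast++
(s=3,f=4) a[fast]=0 → fast++
(s=3,f=5) a[fast]=0 → fast++
(s=3,f=6) a[fast]=0 → fast++
(s=3,f=7) a[fast]=0 → fast++
(s=3,f=8) a[fast]=4≠0 swap→a[3]=4 → slow++,fast++
(s=4,f=9) a[fast]=0 → fast++
(s=4,f=10) a[fast]=8≠0 swap→a[4]=8 → slow++,fast++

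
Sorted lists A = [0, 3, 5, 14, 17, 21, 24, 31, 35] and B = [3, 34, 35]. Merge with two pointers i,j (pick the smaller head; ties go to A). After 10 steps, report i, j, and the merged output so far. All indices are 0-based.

i=0 j=0: A[i]=0<=B[j]=3 take 0, i++
i=1 j=0: A[i]=3<=B[j]=3 take 3, i++
i=2 j=0: A[i]=5>B[j]=3 take 3, j++
i=2 j=1: A[i]=5<=B[j]=34 take 5, i++
i=3 j=1: A[i]=14<=B[j]=34 take 14, i++
i=4 j=1: A[i]=17<=B[j]=34 take 17, i++
i=5 j=1: A[i]=21<=B[j]=34 take 21, i++
i=6 j=1: A[i]=24<=B[j]=34 take 24, i++
i=7 j=1: A[i]=31<=B[j]=34 take 31, i++
i=8 j=1: A[i]=35>B[j]=34 take 34, j++

i=8, j=2, merged so far=[0, 3, 3, 5, 14, 17, 21, 24, 31, 34]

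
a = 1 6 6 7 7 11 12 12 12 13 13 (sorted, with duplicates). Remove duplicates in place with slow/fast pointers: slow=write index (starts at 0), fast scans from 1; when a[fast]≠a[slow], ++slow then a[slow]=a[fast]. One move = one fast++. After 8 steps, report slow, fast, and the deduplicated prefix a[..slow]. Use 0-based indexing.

(s=0,f=1) a[fast]=6≠a[slow]=1 write a[1]=6 → slow++,fast++
(s=1,f=2) a[fast]=6=a[slow] dup → fast++
(s=1,f=3) a[fast]=7≠a[slow]=6 write a[2]=7 → slow++,fast++
(s=2,f=4) a[fast]=7=a[slow] dup → fast++
(s=2,f=5) a[fast]=11≠a[slow]=7 write a[3]=11 → slow++,fast++
(s=3,f=6) a[fast]=12≠a[slow]=11 write a[4]=12 → slow++,fast++
(s=4,f=7) a[fast]=12=a[slow] dup → fast++
(s=4,f=8) a[fast]=12=a[slow] dup → fast++

slow=4, fast=9, prefix=[1, 6, 7, 11, 12]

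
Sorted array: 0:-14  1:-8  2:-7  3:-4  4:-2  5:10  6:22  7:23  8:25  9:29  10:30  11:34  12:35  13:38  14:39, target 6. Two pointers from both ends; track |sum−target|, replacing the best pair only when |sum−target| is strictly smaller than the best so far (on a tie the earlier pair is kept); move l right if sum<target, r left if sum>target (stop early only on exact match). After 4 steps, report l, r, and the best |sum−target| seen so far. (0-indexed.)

l=0, r=10, best |Δ|=14

l=0 r=14: -14+39=25 d=19 *, r--
l=0 r=13: -14+38=24 d=18 *, r--
l=0 r=12: -14+35=21 d=15 *, r--
l=0 r=11: -14+34=20 d=14 *, r--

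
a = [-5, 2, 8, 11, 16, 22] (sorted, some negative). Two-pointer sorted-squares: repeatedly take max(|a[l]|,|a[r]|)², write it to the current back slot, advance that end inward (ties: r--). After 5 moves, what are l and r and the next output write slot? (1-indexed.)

l=1 r=6: |-5|<=|22| out[6]=484, r--
l=1 r=5: |-5|<=|16| out[5]=256, r--
l=1 r=4: |-5|<=|11| out[4]=121, r--
l=1 r=3: |-5|<=|8| out[3]=64, r--
l=1 r=2: |-5|>|2| out[2]=25, l++

l=2, r=2, next write slot=1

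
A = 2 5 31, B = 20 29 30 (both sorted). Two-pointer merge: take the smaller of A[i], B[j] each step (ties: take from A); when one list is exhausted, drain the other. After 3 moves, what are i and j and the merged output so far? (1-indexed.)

[i=1,j=1] A[i]=2<=B[j]=20 take 2 → i++
[i=2,j=1] A[i]=5<=B[j]=20 take 5 → i++
[i=3,j=1] A[i]=31>B[j]=20 take 20 → j++

i=3, j=2, merged so far=[2, 5, 20]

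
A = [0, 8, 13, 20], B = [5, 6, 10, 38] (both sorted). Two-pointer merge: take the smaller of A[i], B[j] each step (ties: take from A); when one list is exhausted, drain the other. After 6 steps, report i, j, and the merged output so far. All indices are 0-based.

i=0 j=0: A[i]=0<=B[j]=5 take 0, i++
i=1 j=0: A[i]=8>B[j]=5 take 5, j++
i=1 j=1: A[i]=8>B[j]=6 take 6, j++
i=1 j=2: A[i]=8<=B[j]=10 take 8, i++
i=2 j=2: A[i]=13>B[j]=10 take 10, j++
i=2 j=3: A[i]=13<=B[j]=38 take 13, i++

i=3, j=3, merged so far=[0, 5, 6, 8, 10, 13]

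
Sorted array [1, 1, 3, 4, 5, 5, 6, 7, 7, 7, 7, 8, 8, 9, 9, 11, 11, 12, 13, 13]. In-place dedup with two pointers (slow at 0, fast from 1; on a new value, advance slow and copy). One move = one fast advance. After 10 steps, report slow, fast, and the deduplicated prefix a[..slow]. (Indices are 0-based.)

slow=0 fast=1: a[fast]=1=a[slow] dup, fast++
slow=0 fast=2: a[fast]=3≠a[slow]=1 write a[1]=3, slow++,fast++
slow=1 fast=3: a[fast]=4≠a[slow]=3 write a[2]=4, slow++,fast++
slow=2 fast=4: a[fast]=5≠a[slow]=4 write a[3]=5, slow++,fast++
slow=3 fast=5: a[fast]=5=a[slow] dup, fast++
slow=3 fast=6: a[fast]=6≠a[slow]=5 write a[4]=6, slow++,fast++
slow=4 fast=7: a[fast]=7≠a[slow]=6 write a[5]=7, slow++,fast++
slow=5 fast=8: a[fast]=7=a[slow] dup, fast++
slow=5 fast=9: a[fast]=7=a[slow] dup, fast++
slow=5 fast=10: a[fast]=7=a[slow] dup, fast++

slow=5, fast=11, prefix=[1, 3, 4, 5, 6, 7]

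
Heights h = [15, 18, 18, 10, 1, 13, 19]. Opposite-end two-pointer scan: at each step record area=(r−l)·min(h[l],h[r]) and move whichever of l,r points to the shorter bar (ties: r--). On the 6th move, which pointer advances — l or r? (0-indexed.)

[0,6] min(15,19)*6=90 best=90 * → l++
[1,6] min(18,19)*5=90 best=90 → l++
[2,6] min(18,19)*4=72 best=90 → l++
[3,6] min(10,19)*3=30 best=90 → l++
[4,6] min(1,19)*2=2 best=90 → l++
[5,6] min(13,19)*1=13 best=90 → l++

l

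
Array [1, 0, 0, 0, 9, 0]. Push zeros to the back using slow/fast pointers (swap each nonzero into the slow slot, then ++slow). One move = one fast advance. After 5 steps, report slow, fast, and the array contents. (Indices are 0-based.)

slow=0 fast=0: a[fast]=1≠0 swap→a[0]=1, slow++,fast++
slow=1 fast=1: a[fast]=0, fast++
slow=1 fast=2: a[fast]=0, fast++
slow=1 fast=3: a[fast]=0, fast++
slow=1 fast=4: a[fast]=9≠0 swap→a[1]=9, slow++,fast++

slow=2, fast=5, a=[1, 9, 0, 0, 0, 0]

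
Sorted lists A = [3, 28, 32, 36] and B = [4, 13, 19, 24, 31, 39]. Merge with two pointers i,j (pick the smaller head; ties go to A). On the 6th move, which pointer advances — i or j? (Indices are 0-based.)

[i=0,j=0] A[i]=3<=B[j]=4 take 3 → i++
[i=1,j=0] A[i]=28>B[j]=4 take 4 → j++
[i=1,j=1] A[i]=28>B[j]=13 take 13 → j++
[i=1,j=2] A[i]=28>B[j]=19 take 19 → j++
[i=1,j=3] A[i]=28>B[j]=24 take 24 → j++
[i=1,j=4] A[i]=28<=B[j]=31 take 28 → i++

i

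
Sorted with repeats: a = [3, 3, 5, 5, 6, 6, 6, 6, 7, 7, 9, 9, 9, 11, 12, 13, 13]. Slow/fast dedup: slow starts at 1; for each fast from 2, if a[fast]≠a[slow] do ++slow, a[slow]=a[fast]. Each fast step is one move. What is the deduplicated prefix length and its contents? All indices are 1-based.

length 8; prefix = [3, 5, 6, 7, 9, 11, 12, 13]

(s=1,f=2) a[fast]=3=a[slow] dup → fast++
(s=1,f=3) a[fast]=5≠a[slow]=3 write a[2]=5 → slow++,fast++
(s=2,f=4) a[fast]=5=a[slow] dup → fast++
(s=2,f=5) a[fast]=6≠a[slow]=5 write a[3]=6 → slow++,fast++
(s=3,f=6) a[fast]=6=a[slow] dup → fast++
(s=3,f=7) a[fast]=6=a[slow] dup → fast++
(s=3,f=8) a[fast]=6=a[slow] dup → fast++
(s=3,f=9) a[fast]=7≠a[slow]=6 write a[4]=7 → slow++,fast++
(s=4,f=10) a[fast]=7=a[slow] dup → fast++
(s=4,f=11) a[fast]=9≠a[slow]=7 write a[5]=9 → slow++,fast++
(s=5,f=12) a[fast]=9=a[slow] dup → fast++
(s=5,f=13) a[fast]=9=a[slow] dup → fast++
(s=5,f=14) a[fast]=11≠a[slow]=9 write a[6]=11 → slow++,fast++
(s=6,f=15) a[fast]=12≠a[slow]=11 write a[7]=12 → slow++,fast++
(s=7,f=16) a[fast]=13≠a[slow]=12 write a[8]=13 → slow++,fast++
(s=8,f=17) a[fast]=13=a[slow] dup → fast++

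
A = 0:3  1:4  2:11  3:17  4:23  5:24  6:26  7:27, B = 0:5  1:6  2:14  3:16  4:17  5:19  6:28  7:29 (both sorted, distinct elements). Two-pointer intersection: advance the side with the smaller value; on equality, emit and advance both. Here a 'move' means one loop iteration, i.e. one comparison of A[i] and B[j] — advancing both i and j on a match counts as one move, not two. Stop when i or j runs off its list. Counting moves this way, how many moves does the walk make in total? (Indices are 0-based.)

13 moves

i=0 j=0: 3<5, i++
i=1 j=0: 4<5, i++
i=2 j=0: 11>5, j++
i=2 j=1: 11>6, j++
i=2 j=2: 11<14, i++
i=3 j=2: 17>14, j++
i=3 j=3: 17>16, j++
i=3 j=4: 17==17 emit, i++,j++
i=4 j=5: 23>19, j++
i=4 j=6: 23<28, i++
i=5 j=6: 24<28, i++
i=6 j=6: 26<28, i++
i=7 j=6: 27<28, i++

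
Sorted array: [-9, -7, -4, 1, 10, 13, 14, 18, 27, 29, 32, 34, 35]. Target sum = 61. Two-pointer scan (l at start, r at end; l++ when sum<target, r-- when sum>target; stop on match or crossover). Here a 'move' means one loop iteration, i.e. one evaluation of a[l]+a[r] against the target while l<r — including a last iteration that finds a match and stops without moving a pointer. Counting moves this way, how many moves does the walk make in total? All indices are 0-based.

10 moves

[0,12] -9+35=26 <61 → l++
[1,12] -7+35=28 <61 → l++
[2,12] -4+35=31 <61 → l++
[3,12] 1+35=36 <61 → l++
[4,12] 10+35=45 <61 → l++
[5,12] 13+35=48 <61 → l++
[6,12] 14+35=49 <61 → l++
[7,12] 18+35=53 <61 → l++
[8,12] 27+35=62 >61 → r--
[8,11] 27+34=61 → found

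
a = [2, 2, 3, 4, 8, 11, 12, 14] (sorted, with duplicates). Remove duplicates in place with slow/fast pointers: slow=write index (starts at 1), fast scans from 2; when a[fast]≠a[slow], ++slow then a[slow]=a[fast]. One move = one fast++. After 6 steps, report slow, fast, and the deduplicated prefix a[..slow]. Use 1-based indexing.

slow=6, fast=8, prefix=[2, 3, 4, 8, 11, 12]

(s=1,f=2) a[fast]=2=a[slow] dup → fast++
(s=1,f=3) a[fast]=3≠a[slow]=2 write a[2]=3 → slow++,fast++
(s=2,f=4) a[fast]=4≠a[slow]=3 write a[3]=4 → slow++,fast++
(s=3,f=5) a[fast]=8≠a[slow]=4 write a[4]=8 → slow++,fast++
(s=4,f=6) a[fast]=11≠a[slow]=8 write a[5]=11 → slow++,fast++
(s=5,f=7) a[fast]=12≠a[slow]=11 write a[6]=12 → slow++,fast++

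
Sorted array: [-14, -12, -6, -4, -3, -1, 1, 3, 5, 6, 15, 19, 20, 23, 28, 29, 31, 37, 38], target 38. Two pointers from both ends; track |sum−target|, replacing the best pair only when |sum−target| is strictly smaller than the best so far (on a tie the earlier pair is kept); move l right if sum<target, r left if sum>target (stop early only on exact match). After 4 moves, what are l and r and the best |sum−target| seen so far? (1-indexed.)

l=5, r=19, best |Δ|=4

l=1 r=19: -14+38=24 d=14 *, l++
l=2 r=19: -12+38=26 d=12 *, l++
l=3 r=19: -6+38=32 d=6 *, l++
l=4 r=19: -4+38=34 d=4 *, l++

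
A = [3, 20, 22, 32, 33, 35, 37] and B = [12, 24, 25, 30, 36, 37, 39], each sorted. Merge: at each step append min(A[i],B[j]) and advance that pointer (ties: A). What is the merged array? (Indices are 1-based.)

[3, 12, 20, 22, 24, 25, 30, 32, 33, 35, 36, 37, 37, 39]

i=1 j=1: A[i]=3<=B[j]=12 take 3, i++
i=2 j=1: A[i]=20>B[j]=12 take 12, j++
i=2 j=2: A[i]=20<=B[j]=24 take 20, i++
i=3 j=2: A[i]=22<=B[j]=24 take 22, i++
i=4 j=2: A[i]=32>B[j]=24 take 24, j++
i=4 j=3: A[i]=32>B[j]=25 take 25, j++
i=4 j=4: A[i]=32>B[j]=30 take 30, j++
i=4 j=5: A[i]=32<=B[j]=36 take 32, i++
i=5 j=5: A[i]=33<=B[j]=36 take 33, i++
i=6 j=5: A[i]=35<=B[j]=36 take 35, i++
i=7 j=5: A[i]=37>B[j]=36 take 36, j++
i=7 j=6: A[i]=37<=B[j]=37 take 37, i++
i=8 j=6: A done, take B[j]=37, j++
i=8 j=7: A done, take B[j]=39, j++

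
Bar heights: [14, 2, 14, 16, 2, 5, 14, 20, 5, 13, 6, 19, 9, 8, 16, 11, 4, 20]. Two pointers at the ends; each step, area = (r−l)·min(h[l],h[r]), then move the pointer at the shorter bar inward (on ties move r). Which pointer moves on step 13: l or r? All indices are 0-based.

[0,17] min(14,20)*17=238 best=238 * → l++
[1,17] min(2,20)*16=32 best=238 → l++
[2,17] min(14,20)*15=210 best=238 → l++
[3,17] min(16,20)*14=224 best=238 → l++
[4,17] min(2,20)*13=26 best=238 → l++
[5,17] min(5,20)*12=60 best=238 → l++
[6,17] min(14,20)*11=154 best=238 → l++
[7,17] min(20,20)*10=200 best=238 → r--
[7,16] min(20,4)*9=36 best=238 → r--
[7,15] min(20,11)*8=88 best=238 → r--
[7,14] min(20,16)*7=112 best=238 → r--
[7,13] min(20,8)*6=48 best=238 → r--
[7,12] min(20,9)*5=45 best=238 → r--

r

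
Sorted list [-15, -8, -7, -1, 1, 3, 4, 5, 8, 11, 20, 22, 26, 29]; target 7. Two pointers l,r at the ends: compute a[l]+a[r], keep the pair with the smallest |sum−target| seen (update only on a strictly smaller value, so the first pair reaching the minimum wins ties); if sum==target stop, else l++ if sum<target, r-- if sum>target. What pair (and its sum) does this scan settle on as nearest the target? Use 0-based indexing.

pair (-15, 22) with sum 7 (|Δ|=0)

l=0 r=13: -15+29=14 d=7 *, r--
l=0 r=12: -15+26=11 d=4 *, r--
l=0 r=11: -15+22=7 d=0 *, stop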